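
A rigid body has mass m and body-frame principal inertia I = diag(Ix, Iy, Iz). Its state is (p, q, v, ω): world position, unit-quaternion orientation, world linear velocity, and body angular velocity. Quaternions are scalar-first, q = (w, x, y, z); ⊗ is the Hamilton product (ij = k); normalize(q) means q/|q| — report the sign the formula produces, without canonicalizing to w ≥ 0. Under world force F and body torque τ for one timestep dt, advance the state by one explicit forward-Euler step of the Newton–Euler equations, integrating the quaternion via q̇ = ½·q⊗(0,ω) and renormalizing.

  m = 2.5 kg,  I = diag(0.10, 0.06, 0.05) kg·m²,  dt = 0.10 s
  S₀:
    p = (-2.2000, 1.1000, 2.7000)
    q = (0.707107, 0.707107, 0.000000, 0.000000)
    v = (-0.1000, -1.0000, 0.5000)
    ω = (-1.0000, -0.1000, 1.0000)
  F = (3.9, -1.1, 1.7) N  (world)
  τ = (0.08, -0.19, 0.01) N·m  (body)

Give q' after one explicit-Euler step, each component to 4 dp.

2q̇ = q⊗(0,ω) = (0.7071070, -0.7071070, -0.7778177, 0.6363963)
q + ½dt·q⊗(0,ω), renormalized = (0.7406, 0.6701, -0.0388, 0.0317)

q' = (0.7406, 0.6701, -0.0388, 0.0317)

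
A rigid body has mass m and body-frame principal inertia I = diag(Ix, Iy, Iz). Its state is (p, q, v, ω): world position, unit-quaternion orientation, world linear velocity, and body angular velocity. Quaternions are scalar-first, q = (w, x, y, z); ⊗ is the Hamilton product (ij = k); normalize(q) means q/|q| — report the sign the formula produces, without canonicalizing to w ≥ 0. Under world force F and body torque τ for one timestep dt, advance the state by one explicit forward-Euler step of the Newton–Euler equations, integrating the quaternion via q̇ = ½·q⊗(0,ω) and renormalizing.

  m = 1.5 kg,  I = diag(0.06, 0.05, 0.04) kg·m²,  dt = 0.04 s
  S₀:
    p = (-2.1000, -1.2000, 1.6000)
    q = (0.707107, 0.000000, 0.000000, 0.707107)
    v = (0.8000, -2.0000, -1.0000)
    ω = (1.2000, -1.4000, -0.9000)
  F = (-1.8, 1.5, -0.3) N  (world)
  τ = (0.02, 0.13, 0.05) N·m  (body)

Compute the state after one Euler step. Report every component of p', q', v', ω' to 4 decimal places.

new position p' = (-2.0680, -1.2800, 1.5600)
v + (F/m)dt = (0.7520, -1.9600, -1.0080)
ω×(Iω) gyroscopic = (-0.0126, -0.0216, 0.0168)
α = I⁻¹(τ − ω×Iω) = (0.5433, 3.0320, 0.8300)
ω' = ω + α·dt = (1.2217, -1.2787, -0.8668)
Hamilton product q⊗(0,ω) = (0.6363963, 1.8384782, -0.1414214, -0.6363963)
q + ½dt·q⊗(0,ω), renormalized = (0.7192, 0.0367, -0.0028, 0.6938)

p' = (-2.0680, -1.2800, 1.5600)
q' = (0.7192, 0.0367, -0.0028, 0.6938)
v' = (0.7520, -1.9600, -1.0080)
ω' = (1.2217, -1.2787, -0.8668)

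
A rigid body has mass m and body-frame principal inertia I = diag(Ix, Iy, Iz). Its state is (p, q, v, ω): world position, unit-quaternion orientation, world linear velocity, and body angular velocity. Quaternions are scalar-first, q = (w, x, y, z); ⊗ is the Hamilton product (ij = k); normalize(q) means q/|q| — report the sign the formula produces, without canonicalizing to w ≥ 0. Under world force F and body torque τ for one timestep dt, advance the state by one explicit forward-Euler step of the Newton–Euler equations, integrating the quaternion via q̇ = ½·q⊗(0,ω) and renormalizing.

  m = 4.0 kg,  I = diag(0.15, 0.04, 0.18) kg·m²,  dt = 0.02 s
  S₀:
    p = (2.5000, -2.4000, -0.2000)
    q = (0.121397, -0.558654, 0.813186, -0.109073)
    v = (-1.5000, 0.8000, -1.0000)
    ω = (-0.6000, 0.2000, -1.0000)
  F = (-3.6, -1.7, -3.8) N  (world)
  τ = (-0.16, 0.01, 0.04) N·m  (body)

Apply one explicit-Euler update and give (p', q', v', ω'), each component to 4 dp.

p' = (2.4700, -2.3840, -0.2200)
q' = (0.1153, -0.5673, 0.8084, -0.1065)
v' = (-1.5180, 0.7915, -1.0190)
ω' = (-0.6176, 0.2140, -0.9970)

angular accel α = (-0.8800, 0.7000, 0.1489)
ω' = ω + α·dt = (-0.6176, 0.2140, -0.9970)
2q̇ = q⊗(0,ω) = (-0.6069026, -0.8642096, -0.4689308, 0.2547838)
updated quaternion q' = (0.1153, -0.5673, 0.8084, -0.1065)
linear accel F/m = (-0.9000, -0.4250, -0.9500)
p' = p + v·dt = (2.4700, -2.3840, -0.2200)
v' = v + a·dt = (-1.5180, 0.7915, -1.0190)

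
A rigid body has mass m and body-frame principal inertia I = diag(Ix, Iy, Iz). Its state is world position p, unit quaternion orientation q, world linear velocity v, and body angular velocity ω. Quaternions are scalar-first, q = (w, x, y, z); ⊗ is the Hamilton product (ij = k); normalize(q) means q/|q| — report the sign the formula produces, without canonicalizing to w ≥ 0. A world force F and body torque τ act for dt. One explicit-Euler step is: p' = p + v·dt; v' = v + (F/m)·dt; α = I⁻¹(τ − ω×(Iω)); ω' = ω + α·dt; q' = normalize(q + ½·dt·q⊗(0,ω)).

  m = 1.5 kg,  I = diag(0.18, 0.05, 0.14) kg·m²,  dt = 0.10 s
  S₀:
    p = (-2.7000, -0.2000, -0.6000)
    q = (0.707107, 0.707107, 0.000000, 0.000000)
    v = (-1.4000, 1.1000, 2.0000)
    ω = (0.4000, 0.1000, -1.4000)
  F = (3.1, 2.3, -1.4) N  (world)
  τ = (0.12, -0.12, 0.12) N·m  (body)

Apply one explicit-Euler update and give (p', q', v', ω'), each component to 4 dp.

p' = (-2.8400, -0.0900, -0.4000)
q' = (0.6911, 0.7193, 0.0529, -0.0458)
v' = (-1.1933, 1.2533, 1.9067)
ω' = (0.4737, -0.0952, -1.3106)

gyro term ω×Iω = (-0.0126, -0.0224, -0.0052)
(τ − ω×Iω)/I = (0.7367, -1.9520, 0.8943)
ω + α·dt = (0.4737, -0.0952, -1.3106)
q⊗(0,ω) = (-0.2828428, 0.2828428, 1.0606605, -0.9192391)
q + ½dt·q⊗(0,ω), renormalized = (0.6911, 0.7193, 0.0529, -0.0458)
new position p' = (-2.8400, -0.0900, -0.4000)
new velocity v' = (-1.1933, 1.2533, 1.9067)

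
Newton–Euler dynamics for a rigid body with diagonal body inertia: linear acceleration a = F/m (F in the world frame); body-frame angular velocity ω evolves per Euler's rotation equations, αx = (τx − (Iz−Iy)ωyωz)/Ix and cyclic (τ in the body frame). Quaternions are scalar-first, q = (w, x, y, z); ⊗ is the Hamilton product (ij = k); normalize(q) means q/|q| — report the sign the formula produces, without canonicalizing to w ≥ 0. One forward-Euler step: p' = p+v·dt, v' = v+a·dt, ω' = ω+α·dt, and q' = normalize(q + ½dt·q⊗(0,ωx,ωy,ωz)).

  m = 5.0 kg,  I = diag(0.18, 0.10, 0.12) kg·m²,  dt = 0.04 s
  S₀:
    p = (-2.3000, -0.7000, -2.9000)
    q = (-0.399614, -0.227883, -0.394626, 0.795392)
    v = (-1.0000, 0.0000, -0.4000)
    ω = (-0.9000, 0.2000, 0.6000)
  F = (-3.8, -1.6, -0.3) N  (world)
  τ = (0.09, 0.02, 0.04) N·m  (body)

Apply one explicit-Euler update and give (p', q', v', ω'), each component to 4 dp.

p' = (-2.3400, -0.7000, -2.9160)
q' = (-0.4116, -0.2286, -0.4077, 0.7824)
v' = (-1.0304, -0.0128, -0.4024)
ω' = (-0.8805, 0.2210, 0.6085)

a = (-0.7600, -0.3200, -0.0600)
p' = p + v·dt = (-2.3400, -0.7000, -2.9160)
new velocity v' = (-1.0304, -0.0128, -0.4024)
(τ − ω×Iω)/I = (0.4867, 0.5240, 0.2133)
new body rate ω' = (-0.8805, 0.2210, 0.6085)
Hamilton product q⊗(0,ω) = (-0.6034047, -0.0362014, -0.6590458, -0.6405084)
q' = normalize(q + ½dt·q⊗(0,ω)) = (-0.4116, -0.2286, -0.4077, 0.7824)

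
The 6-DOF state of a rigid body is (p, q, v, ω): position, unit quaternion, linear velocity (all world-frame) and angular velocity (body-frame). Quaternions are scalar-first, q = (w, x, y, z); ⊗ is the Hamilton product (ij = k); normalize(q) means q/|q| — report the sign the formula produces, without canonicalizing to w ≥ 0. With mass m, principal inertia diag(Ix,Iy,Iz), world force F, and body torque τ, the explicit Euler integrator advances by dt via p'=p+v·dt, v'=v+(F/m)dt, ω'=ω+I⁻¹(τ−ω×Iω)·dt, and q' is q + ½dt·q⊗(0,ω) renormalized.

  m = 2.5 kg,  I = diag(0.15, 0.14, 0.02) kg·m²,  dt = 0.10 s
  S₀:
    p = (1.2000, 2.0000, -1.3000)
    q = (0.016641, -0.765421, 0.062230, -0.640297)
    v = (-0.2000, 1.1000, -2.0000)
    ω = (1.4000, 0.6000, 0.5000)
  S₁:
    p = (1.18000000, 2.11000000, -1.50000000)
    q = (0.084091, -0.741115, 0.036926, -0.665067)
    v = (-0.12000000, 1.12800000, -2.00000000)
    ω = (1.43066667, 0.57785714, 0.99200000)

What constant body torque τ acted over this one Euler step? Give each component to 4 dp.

Δω = ω₁−ω₀ = (0.03066667, -0.02214286, 0.49200000)
precession coupling = (-0.0360, 0.0910, -0.0084)
applied torque τ = (0.0100, 0.0600, 0.0900)

τ = (0.0100, 0.0600, 0.0900)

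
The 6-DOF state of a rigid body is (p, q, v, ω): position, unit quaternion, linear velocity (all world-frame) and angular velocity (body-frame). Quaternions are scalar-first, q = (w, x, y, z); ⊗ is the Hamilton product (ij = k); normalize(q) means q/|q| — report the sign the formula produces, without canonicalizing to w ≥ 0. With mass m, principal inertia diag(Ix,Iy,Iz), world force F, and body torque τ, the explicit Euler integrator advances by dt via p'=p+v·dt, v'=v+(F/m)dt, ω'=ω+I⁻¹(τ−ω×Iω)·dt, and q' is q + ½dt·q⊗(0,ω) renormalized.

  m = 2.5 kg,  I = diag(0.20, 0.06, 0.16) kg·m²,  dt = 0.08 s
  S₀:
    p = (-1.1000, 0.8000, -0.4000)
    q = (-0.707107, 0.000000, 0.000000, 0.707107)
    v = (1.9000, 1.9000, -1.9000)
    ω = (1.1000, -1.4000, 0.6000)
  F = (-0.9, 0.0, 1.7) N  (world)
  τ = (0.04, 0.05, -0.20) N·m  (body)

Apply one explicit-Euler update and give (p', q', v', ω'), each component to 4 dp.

linear accel F/m = (-0.3600, 0.0000, 0.6800)
new position p' = (-0.9480, 0.9520, -0.5520)
new velocity v' = (1.8712, 1.9000, -1.8456)
gyro term ω×Iω = (-0.0840, 0.0264, 0.2156)
(τ − ω×Iω)/I = (0.6200, 0.3933, -2.5975)
new body rate ω' = (1.1496, -1.3685, 0.3922)
2q̇ = q⊗(0,ω) = (-0.4242642, 0.2121321, 1.7677675, -0.4242642)
q + ½dt·q⊗(0,ω), renormalized = (-0.7220, 0.0085, 0.0705, 0.6882)

p' = (-0.9480, 0.9520, -0.5520)
q' = (-0.7220, 0.0085, 0.0705, 0.6882)
v' = (1.8712, 1.9000, -1.8456)
ω' = (1.1496, -1.3685, 0.3922)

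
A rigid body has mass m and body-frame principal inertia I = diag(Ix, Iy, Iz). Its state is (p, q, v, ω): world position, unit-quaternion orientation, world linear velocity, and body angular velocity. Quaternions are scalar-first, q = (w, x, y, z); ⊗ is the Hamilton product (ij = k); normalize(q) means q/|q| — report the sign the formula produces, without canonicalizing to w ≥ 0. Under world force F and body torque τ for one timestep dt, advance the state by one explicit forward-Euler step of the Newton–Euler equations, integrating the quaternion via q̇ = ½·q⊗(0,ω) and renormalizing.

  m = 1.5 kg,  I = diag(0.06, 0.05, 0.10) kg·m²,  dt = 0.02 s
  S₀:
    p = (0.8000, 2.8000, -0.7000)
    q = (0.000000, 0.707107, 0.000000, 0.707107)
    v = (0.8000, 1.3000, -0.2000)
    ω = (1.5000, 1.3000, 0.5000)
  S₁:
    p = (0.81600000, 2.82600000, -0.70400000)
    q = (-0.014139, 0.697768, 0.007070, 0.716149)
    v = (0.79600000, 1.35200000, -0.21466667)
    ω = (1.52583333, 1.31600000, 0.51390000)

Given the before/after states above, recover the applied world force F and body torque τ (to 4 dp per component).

velocity change Δv = (-0.00400000, 0.05200000, -0.01466667)
m·(v₁−v₀)/dt = (-0.3000, 3.9000, -1.1000)
rate change Δω = (0.02583333, 0.01600000, 0.01390000)
precession coupling = (0.0325, -0.0300, -0.0195)
applied torque τ = (0.1100, 0.0100, 0.0500)

F = (-0.3000, 3.9000, -1.1000)
τ = (0.1100, 0.0100, 0.0500)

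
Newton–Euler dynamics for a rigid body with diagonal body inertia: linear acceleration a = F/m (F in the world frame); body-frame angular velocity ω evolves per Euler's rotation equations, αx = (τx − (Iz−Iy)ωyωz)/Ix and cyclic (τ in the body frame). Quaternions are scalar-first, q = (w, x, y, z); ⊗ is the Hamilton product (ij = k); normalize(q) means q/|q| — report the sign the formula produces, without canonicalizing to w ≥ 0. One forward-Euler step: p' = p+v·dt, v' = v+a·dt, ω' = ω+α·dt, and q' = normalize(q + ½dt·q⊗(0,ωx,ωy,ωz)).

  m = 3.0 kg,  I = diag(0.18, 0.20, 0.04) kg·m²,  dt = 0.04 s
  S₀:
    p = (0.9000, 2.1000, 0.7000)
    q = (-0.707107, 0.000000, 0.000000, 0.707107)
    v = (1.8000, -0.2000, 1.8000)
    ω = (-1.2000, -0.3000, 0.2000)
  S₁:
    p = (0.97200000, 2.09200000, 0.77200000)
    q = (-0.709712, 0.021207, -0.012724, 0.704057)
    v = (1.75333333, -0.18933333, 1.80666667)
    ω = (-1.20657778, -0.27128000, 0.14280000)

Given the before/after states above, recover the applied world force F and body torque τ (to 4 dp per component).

F = (-3.5000, 0.8000, 0.5000)
τ = (-0.0200, 0.1100, -0.0500)

velocity change Δv = (-0.04666667, 0.01066667, 0.00666667)
applied force F = (-3.5000, 0.8000, 0.5000)
Δω = ω₁−ω₀ = (-0.00657778, 0.02872000, -0.05720000)
τ = I·(Δω/dt) + ω₀×(Iω₀) = (-0.0200, 0.1100, -0.0500)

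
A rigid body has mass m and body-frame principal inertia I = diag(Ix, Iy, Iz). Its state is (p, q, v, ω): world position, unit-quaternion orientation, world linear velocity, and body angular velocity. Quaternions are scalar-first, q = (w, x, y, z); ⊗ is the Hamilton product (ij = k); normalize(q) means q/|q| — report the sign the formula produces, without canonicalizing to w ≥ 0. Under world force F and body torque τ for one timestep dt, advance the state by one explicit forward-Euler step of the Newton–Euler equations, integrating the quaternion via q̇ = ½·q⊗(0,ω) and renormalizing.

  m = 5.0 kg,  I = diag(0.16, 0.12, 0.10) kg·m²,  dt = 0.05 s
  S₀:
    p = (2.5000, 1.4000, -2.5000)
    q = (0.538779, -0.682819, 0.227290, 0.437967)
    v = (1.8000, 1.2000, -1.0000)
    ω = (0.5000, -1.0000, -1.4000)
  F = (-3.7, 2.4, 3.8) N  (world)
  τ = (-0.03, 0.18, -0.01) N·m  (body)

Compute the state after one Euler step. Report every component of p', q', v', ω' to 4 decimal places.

p' = (2.5900, 1.4600, -2.5500)
q' = (0.5678, -0.6724, 0.1952, 0.4329)
v' = (1.7630, 1.2240, -0.9620)
ω' = (0.4994, -0.9075, -1.4150)

α = I⁻¹(τ − ω×Iω) = (-0.0125, 1.8500, -0.3000)
ω + α·dt = (0.4994, -0.9075, -1.4150)
2q̇ = q⊗(0,ω) = (1.1818533, 0.3891505, -1.2757421, -0.1851166)
q + ½dt·q⊗(0,ω), renormalized = (0.5678, -0.6724, 0.1952, 0.4329)
a = F/m = (-0.7400, 0.4800, 0.7600)
p' = p + v·dt = (2.5900, 1.4600, -2.5500)
v + (F/m)dt = (1.7630, 1.2240, -0.9620)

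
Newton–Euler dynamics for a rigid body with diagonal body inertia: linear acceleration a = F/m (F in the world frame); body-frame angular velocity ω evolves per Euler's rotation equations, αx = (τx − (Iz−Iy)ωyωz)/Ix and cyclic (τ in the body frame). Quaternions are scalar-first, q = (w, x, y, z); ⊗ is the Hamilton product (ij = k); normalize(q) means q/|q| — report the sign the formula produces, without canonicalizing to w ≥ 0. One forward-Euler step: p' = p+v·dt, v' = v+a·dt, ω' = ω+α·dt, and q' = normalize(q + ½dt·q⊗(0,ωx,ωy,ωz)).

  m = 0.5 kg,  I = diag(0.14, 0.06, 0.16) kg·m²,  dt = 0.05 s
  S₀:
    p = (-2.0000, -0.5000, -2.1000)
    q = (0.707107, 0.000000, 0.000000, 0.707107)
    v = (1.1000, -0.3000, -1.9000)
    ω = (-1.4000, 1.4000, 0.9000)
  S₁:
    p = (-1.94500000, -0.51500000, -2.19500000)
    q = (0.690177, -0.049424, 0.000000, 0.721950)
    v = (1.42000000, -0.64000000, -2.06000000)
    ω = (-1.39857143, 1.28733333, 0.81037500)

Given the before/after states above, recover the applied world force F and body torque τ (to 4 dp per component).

F = (3.2000, -3.4000, -1.6000)
τ = (0.1300, -0.1100, -0.1300)

Δv = v₁−v₀ = (0.32000000, -0.34000000, -0.16000000)
F = m·Δv/dt = (3.2000, -3.4000, -1.6000)
rate change Δω = (0.00142857, -0.11266667, -0.08962500)
precession coupling = (0.1260, 0.0252, 0.1568)
applied torque τ = (0.1300, -0.1100, -0.1300)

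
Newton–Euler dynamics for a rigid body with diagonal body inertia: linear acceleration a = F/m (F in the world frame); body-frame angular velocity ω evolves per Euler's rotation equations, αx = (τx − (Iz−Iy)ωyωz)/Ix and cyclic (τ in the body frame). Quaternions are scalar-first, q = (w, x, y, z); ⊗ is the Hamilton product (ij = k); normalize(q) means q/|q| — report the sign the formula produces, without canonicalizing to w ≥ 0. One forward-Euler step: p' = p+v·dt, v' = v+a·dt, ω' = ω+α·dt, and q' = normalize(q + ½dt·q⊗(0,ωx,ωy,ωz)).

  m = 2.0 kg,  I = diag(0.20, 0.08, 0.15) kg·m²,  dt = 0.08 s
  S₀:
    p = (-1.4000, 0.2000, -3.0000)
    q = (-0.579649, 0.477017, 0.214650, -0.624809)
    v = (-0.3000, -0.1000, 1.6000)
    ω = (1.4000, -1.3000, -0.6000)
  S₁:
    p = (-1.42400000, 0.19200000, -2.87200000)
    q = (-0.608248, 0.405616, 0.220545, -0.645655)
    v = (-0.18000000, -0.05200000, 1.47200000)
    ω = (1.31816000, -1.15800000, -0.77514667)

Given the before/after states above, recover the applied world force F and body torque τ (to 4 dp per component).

rate change Δω = (-0.08184000, 0.14200000, -0.17514667)
applied torque τ = (-0.1500, 0.1000, -0.1100)
velocity change Δv = (0.12000000, 0.04800000, -0.12800000)
m·(v₁−v₀)/dt = (3.0000, 1.2000, -3.2000)

F = (3.0000, 1.2000, -3.2000)
τ = (-0.1500, 0.1000, -0.1100)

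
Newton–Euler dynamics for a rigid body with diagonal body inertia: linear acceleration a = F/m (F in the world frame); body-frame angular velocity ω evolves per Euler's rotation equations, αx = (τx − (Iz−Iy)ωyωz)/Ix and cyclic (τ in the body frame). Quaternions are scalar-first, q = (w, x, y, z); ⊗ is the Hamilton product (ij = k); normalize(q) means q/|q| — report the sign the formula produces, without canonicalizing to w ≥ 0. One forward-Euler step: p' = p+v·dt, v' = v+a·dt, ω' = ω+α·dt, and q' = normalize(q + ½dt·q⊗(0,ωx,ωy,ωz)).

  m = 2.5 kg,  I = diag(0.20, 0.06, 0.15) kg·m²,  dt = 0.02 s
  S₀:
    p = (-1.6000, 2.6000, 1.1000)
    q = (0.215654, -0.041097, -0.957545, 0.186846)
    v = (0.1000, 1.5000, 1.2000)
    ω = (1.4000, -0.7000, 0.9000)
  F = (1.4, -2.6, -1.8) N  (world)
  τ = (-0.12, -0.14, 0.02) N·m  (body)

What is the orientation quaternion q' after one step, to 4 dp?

q' = (0.2078, -0.0454, -0.9559, 0.2024)

Hamilton product q⊗(0,ω) = (-0.7809071, -0.4290827, 0.1476139, 1.5634195)
updated quaternion q' = (0.2078, -0.0454, -0.9559, 0.2024)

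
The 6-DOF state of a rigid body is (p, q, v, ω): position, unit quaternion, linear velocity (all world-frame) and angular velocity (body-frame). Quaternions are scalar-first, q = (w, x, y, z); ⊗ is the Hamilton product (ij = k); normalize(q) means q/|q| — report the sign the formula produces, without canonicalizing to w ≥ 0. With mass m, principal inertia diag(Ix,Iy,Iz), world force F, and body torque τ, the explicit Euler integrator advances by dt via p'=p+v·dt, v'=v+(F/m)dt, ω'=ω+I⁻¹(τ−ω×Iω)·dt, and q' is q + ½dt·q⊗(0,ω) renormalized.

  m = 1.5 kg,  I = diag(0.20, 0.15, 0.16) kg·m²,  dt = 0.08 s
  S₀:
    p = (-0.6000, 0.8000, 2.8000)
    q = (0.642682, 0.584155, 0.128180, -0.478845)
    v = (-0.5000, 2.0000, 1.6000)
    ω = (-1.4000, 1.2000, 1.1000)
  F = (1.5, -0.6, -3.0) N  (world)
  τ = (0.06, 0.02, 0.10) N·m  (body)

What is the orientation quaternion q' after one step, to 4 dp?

q' = (0.6878, 0.5747, 0.1596, -0.4138)

Hamilton product q⊗(0,ω) = (1.1907305, -0.1841428, 0.7990309, 1.5873882)
q' = normalize(q + ½dt·q⊗(0,ω)) = (0.6878, 0.5747, 0.1596, -0.4138)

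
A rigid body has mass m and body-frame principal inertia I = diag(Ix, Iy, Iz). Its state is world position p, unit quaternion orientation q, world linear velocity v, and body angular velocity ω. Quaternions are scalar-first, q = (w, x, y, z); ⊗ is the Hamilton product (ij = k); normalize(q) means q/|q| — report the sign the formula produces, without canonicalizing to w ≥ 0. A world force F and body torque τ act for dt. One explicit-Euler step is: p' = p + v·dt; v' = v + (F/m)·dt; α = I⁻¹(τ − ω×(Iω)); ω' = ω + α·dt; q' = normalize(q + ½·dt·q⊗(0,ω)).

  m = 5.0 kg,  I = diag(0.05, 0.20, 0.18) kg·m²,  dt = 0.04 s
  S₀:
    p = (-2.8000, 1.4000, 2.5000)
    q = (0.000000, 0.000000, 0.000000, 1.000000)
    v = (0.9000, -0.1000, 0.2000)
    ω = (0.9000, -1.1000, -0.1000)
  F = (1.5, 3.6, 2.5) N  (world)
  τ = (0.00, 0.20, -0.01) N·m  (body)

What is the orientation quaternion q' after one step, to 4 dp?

q⊗(0,ω) = (0.1000000, 1.1000000, 0.9000000, 0.0000000)
q' = normalize(q + ½dt·q⊗(0,ω)) = (0.0020, 0.0220, 0.0180, 0.9996)

q' = (0.0020, 0.0220, 0.0180, 0.9996)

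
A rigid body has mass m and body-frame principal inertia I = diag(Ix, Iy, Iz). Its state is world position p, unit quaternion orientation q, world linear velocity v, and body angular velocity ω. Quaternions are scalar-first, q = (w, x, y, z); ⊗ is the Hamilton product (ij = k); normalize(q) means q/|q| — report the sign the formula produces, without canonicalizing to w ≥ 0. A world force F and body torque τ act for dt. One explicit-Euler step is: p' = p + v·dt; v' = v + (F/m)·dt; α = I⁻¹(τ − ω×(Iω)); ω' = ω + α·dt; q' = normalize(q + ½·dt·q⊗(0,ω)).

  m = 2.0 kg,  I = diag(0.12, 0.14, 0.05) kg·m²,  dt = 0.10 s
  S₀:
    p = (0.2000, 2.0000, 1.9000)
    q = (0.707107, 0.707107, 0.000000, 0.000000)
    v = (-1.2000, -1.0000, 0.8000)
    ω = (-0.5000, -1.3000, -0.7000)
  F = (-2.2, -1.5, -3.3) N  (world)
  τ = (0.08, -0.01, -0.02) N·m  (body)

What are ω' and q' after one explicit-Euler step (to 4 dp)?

(τ − ω×Iω)/I = (1.3492, -0.2464, -0.6600)
new body rate ω' = (-0.3651, -1.3246, -0.7660)
2q̇ = q⊗(0,ω) = (0.3535535, -0.3535535, -0.4242642, -1.4142140)
updated quaternion q' = (0.7226, 0.6873, -0.0211, -0.0705)

ω' = (-0.3651, -1.3246, -0.7660)
q' = (0.7226, 0.6873, -0.0211, -0.0705)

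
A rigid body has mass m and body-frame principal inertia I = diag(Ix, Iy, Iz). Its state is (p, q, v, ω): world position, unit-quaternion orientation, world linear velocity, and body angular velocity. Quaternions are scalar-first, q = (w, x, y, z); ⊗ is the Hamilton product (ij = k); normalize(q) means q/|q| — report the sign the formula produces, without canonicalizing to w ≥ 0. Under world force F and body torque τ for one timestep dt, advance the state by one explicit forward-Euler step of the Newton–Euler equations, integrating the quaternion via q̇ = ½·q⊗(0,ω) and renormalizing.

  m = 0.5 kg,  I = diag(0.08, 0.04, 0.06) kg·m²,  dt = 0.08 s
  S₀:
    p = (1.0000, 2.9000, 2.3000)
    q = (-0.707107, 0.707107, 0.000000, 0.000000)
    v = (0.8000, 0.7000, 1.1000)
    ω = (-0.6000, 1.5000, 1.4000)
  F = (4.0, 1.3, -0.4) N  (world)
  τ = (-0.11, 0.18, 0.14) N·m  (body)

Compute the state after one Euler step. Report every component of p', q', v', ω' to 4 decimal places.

p' = (1.0640, 2.9560, 2.3880)
q' = (-0.6876, 0.7214, -0.0817, 0.0028)
v' = (1.4400, 0.9080, 1.0360)
ω' = (-0.7520, 1.8936, 1.5387)

gyro term ω×Iω = (0.0420, -0.0168, 0.0360)
angular accel α = (-1.9000, 4.9200, 1.7333)
ω + α·dt = (-0.7520, 1.8936, 1.5387)
q⊗(0,ω) = (0.4242642, 0.4242642, -2.0506103, 0.0707107)
updated quaternion q' = (-0.6876, 0.7214, -0.0817, 0.0028)
linear accel F/m = (8.0000, 2.6000, -0.8000)
p + v·dt = (1.0640, 2.9560, 2.3880)
new velocity v' = (1.4400, 0.9080, 1.0360)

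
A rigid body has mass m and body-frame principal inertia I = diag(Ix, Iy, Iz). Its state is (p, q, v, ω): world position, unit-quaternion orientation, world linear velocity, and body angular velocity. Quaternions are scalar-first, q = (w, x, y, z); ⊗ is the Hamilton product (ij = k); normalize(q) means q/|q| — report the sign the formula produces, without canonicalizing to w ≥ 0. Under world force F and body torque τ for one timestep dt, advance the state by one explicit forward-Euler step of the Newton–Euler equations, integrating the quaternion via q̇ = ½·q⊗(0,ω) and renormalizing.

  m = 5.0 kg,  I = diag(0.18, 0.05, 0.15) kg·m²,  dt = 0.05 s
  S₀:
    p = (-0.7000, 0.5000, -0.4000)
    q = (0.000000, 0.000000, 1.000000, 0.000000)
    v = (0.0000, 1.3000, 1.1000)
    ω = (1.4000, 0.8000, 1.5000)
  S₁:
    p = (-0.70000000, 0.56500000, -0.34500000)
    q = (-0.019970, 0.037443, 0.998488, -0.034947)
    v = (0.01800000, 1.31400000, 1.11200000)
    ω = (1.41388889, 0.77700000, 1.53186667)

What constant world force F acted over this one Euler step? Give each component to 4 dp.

F = (1.8000, 1.4000, 1.2000)

velocity change Δv = (0.01800000, 0.01400000, 0.01200000)
applied force F = (1.8000, 1.4000, 1.2000)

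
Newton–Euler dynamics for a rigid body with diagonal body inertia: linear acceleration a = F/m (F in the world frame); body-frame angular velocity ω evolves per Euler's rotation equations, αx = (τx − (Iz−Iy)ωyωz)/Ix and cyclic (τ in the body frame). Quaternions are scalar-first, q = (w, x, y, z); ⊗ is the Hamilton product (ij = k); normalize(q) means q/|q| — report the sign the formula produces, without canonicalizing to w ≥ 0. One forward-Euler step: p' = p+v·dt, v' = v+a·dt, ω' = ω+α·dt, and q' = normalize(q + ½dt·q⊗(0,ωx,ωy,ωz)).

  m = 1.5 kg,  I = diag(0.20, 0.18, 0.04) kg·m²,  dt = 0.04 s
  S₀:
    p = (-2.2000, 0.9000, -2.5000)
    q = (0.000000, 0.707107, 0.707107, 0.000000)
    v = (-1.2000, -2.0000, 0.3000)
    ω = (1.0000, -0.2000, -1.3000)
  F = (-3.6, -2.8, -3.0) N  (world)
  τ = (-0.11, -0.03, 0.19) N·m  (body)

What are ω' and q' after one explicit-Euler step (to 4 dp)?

ω×(Iω) gyroscopic = (-0.0364, -0.2080, 0.0040)
angular accel α = (-0.3680, 0.9889, 4.6500)
new body rate ω' = (0.9853, -0.1604, -1.1140)
2q̇ = q⊗(0,ω) = (-0.5656856, -0.9192391, 0.9192391, -0.8485284)
updated quaternion q' = (-0.0113, 0.6883, 0.7251, -0.0170)

ω' = (0.9853, -0.1604, -1.1140)
q' = (-0.0113, 0.6883, 0.7251, -0.0170)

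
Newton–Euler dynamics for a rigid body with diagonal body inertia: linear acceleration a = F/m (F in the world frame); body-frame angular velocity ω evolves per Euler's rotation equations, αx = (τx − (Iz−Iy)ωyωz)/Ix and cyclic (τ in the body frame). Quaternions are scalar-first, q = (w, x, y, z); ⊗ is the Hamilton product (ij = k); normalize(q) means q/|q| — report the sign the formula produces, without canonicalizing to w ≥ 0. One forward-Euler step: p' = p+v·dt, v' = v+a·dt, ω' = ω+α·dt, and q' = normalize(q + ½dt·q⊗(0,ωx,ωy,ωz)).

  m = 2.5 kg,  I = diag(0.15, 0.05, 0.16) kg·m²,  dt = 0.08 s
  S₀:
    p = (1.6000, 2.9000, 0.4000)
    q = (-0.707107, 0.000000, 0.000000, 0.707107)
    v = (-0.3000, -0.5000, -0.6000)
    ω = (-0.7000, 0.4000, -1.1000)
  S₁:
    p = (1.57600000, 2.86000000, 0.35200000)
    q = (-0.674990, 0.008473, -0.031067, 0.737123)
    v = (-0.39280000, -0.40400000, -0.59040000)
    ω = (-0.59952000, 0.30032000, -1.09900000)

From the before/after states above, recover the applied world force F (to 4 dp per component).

velocity change Δv = (-0.09280000, 0.09600000, 0.00960000)
m·(v₁−v₀)/dt = (-2.9000, 3.0000, 0.3000)

F = (-2.9000, 3.0000, 0.3000)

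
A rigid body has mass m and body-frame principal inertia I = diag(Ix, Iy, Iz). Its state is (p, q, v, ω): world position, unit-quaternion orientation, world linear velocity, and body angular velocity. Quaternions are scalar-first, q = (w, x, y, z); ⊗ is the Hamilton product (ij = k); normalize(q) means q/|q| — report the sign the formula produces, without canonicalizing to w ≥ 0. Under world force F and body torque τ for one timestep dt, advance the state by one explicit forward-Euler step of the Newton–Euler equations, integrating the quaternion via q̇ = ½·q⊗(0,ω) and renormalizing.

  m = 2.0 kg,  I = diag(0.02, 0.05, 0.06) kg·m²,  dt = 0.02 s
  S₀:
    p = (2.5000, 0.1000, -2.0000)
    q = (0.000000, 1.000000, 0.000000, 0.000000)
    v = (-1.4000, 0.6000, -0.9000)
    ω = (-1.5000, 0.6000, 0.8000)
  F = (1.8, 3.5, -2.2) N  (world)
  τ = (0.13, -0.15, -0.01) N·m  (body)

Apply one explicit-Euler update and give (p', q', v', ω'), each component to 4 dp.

p' = (2.4720, 0.1120, -2.0180)
q' = (0.0150, 0.9998, -0.0080, 0.0060)
v' = (-1.3820, 0.6350, -0.9220)
ω' = (-1.3748, 0.5208, 0.8057)

precession coupling ω×(Iω) = (0.0048, 0.0480, -0.0270)
α = I⁻¹(τ − ω×Iω) = (6.2600, -3.9600, 0.2833)
new body rate ω' = (-1.3748, 0.5208, 0.8057)
Hamilton product q⊗(0,ω) = (1.5000000, 0.0000000, -0.8000000, 0.6000000)
q + ½dt·q⊗(0,ω), renormalized = (0.0150, 0.9998, -0.0080, 0.0060)
a = (0.9000, 1.7500, -1.1000)
p' = p + v·dt = (2.4720, 0.1120, -2.0180)
new velocity v' = (-1.3820, 0.6350, -0.9220)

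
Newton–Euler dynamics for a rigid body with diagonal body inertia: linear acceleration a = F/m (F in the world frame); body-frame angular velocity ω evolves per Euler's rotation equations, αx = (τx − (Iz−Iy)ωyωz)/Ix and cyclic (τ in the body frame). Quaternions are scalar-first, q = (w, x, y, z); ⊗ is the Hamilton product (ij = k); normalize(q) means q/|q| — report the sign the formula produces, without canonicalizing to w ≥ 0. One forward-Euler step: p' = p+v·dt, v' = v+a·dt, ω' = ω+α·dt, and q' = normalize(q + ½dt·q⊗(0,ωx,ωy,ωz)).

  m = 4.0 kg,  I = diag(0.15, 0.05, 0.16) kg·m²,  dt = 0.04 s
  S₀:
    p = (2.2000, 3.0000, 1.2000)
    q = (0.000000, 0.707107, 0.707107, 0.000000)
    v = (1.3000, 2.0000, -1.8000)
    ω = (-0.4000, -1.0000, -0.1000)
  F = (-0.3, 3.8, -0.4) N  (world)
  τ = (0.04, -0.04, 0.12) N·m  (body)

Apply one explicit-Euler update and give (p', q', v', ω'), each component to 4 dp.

p + v·dt = (2.2520, 3.0800, 1.1280)
new velocity v' = (1.2970, 2.0380, -1.8040)
(τ − ω×Iω)/I = (0.1933, -0.7920, 1.0000)
ω' = ω + α·dt = (-0.3923, -1.0317, -0.0600)
q⊗(0,ω) = (0.9899498, -0.0707107, 0.0707107, -0.4242642)
updated quaternion q' = (0.0198, 0.7055, 0.7084, -0.0085)

p' = (2.2520, 3.0800, 1.1280)
q' = (0.0198, 0.7055, 0.7084, -0.0085)
v' = (1.2970, 2.0380, -1.8040)
ω' = (-0.3923, -1.0317, -0.0600)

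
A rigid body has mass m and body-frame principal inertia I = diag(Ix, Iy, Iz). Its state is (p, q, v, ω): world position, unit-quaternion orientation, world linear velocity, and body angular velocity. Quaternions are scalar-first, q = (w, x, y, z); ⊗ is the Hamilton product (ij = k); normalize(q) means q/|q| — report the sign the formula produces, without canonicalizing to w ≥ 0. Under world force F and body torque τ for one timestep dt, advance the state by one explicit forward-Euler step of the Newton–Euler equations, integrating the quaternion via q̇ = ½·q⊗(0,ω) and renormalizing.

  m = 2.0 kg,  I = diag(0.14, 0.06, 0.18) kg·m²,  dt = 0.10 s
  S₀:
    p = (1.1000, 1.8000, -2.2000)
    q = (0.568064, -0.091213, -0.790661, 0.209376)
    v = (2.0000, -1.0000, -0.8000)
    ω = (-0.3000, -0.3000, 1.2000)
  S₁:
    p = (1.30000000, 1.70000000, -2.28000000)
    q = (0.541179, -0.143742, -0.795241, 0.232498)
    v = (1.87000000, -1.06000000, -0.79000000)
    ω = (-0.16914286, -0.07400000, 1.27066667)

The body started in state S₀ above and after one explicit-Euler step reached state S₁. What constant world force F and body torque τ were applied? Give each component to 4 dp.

F = (-2.6000, -1.2000, 0.2000)
τ = (0.1400, 0.1500, 0.1200)

v₁ − v₀ = (-0.13000000, -0.06000000, 0.01000000)
m·(v₁−v₀)/dt = (-2.6000, -1.2000, 0.2000)
rate change Δω = (0.13085714, 0.22600000, 0.07066667)
gyro term ω₀×Iω₀ = (-0.0432, 0.0144, -0.0072)
applied torque τ = (0.1400, 0.1500, 0.1200)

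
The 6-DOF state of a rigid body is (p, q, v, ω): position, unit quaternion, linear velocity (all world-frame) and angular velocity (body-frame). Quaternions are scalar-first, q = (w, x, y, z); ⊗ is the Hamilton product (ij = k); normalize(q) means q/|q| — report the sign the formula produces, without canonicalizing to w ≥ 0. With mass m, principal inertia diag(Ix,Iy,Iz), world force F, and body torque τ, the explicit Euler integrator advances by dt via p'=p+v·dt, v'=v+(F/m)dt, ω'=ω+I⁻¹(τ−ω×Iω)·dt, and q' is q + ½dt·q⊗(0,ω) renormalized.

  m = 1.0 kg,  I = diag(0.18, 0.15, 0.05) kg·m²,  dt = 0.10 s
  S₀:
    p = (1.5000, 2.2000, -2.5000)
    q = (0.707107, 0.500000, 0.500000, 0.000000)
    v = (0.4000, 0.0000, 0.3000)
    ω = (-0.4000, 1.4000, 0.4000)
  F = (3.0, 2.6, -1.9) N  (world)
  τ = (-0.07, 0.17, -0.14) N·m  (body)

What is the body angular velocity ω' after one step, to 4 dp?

α = I⁻¹(τ − ω×Iω) = (-0.0778, 1.2720, -3.1360)
ω + α·dt = (-0.4078, 1.5272, 0.0864)

ω' = (-0.4078, 1.5272, 0.0864)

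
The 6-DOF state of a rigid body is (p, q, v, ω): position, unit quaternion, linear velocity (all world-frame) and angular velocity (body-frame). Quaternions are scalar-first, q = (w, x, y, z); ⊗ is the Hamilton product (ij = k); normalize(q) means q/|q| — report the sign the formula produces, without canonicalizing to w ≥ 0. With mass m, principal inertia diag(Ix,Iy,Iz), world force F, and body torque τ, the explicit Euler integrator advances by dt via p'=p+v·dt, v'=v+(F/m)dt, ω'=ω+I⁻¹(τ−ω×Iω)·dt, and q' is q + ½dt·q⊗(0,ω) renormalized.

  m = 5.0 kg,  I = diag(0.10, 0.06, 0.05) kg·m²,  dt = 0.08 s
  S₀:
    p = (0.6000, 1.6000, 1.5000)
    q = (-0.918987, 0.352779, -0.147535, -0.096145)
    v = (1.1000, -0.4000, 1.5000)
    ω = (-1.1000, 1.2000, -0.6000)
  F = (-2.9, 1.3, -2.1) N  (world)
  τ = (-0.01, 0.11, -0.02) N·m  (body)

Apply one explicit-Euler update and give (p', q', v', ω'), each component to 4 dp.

p' = (0.6880, 1.5680, 1.6200)
q' = (-0.8965, 0.4004, -0.1785, -0.0635)
v' = (1.0536, -0.3792, 1.4664)
ω' = (-1.1138, 1.3027, -0.7165)

gyro term ω×Iω = (0.0072, 0.0330, 0.0528)
(τ − ω×Iω)/I = (-0.1720, 1.2833, -1.4560)
new body rate ω' = (-1.1138, 1.3027, -0.7165)
2q̇ = q⊗(0,ω) = (0.5074119, 1.2147807, -0.7853575, 0.8124385)
q + ½dt·q⊗(0,ω), renormalized = (-0.8965, 0.4004, -0.1785, -0.0635)
linear accel F/m = (-0.5800, 0.2600, -0.4200)
new position p' = (0.6880, 1.5680, 1.6200)
v' = v + a·dt = (1.0536, -0.3792, 1.4664)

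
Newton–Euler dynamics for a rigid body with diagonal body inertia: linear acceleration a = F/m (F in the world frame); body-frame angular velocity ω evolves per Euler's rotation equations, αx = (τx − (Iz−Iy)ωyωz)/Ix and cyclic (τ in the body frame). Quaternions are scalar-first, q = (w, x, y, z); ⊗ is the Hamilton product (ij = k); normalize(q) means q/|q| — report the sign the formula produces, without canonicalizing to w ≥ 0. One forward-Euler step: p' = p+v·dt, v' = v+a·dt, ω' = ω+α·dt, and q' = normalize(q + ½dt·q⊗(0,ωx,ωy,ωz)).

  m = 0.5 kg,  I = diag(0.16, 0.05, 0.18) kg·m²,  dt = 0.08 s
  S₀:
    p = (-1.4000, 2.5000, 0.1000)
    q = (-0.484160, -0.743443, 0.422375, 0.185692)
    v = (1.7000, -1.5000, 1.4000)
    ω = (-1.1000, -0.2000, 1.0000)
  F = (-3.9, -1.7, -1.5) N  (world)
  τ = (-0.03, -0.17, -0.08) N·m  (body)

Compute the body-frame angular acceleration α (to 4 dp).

ω×(Iω) gyroscopic = (-0.0260, 0.0220, -0.0242)
α = I⁻¹(τ − ω×Iω) = (-0.0250, -3.8400, -0.3100)

α = (-0.0250, -3.8400, -0.3100)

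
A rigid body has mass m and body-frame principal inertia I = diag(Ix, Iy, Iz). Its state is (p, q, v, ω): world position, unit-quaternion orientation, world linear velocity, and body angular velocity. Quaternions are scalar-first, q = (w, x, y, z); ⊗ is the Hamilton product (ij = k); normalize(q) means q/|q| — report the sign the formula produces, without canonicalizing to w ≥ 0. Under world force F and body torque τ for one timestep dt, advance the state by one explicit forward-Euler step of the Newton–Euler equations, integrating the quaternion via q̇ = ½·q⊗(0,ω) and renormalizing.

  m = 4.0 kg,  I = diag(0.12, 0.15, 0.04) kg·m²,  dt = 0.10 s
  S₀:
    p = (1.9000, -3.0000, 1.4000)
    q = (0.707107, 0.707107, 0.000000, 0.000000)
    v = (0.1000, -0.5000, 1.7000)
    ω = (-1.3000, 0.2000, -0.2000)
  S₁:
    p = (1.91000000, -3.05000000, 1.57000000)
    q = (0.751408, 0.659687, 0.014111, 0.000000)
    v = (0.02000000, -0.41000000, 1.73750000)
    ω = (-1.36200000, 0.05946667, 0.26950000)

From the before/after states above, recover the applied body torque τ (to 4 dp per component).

τ = (-0.0700, -0.1900, 0.1800)

Δω = ω₁−ω₀ = (-0.06200000, -0.14053333, 0.46950000)
precession coupling = (0.0044, 0.0208, -0.0078)
τ = I·(Δω/dt) + ω₀×(Iω₀) = (-0.0700, -0.1900, 0.1800)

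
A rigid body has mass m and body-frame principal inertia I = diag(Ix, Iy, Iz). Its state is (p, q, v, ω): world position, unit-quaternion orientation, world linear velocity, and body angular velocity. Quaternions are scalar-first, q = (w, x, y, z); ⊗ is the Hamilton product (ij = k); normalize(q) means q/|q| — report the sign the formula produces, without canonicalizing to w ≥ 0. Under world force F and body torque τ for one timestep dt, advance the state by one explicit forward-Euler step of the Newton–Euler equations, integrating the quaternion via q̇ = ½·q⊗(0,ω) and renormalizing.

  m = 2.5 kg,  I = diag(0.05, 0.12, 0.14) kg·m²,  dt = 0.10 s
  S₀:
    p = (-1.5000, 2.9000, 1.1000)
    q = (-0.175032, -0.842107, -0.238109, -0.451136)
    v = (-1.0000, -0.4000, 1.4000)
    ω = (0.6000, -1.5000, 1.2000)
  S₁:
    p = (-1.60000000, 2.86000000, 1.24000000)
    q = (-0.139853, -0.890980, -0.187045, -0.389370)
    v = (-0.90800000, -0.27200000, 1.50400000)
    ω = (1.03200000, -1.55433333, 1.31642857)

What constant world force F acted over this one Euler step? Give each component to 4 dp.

F = (2.3000, 3.2000, 2.6000)

Δv = v₁−v₀ = (0.09200000, 0.12800000, 0.10400000)
F = m·Δv/dt = (2.3000, 3.2000, 2.6000)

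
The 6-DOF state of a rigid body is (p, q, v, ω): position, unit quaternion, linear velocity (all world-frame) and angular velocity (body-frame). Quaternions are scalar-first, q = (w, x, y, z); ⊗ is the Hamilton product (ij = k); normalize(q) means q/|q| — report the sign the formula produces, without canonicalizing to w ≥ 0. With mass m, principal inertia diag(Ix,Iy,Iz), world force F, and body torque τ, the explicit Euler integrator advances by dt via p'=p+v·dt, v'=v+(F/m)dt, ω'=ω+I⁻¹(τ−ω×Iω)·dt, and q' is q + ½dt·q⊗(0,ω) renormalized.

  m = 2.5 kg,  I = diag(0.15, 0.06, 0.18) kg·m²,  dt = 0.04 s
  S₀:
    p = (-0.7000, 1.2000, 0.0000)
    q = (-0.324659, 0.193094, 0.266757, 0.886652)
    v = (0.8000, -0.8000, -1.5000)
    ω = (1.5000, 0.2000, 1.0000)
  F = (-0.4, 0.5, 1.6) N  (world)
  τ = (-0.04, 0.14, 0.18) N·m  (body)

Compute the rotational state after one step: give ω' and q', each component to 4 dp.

precession coupling ω×(Iω) = (0.0240, -0.0450, -0.0270)
angular accel α = (-0.4267, 3.0833, 1.1500)
ω + α·dt = (1.4829, 0.3233, 1.0460)
2q̇ = q⊗(0,ω) = (-1.2296444, -0.3975619, 1.0719522, -0.6861757)
q' = normalize(q + ½dt·q⊗(0,ω)) = (-0.3490, 0.1850, 0.2880, 0.8724)

ω' = (1.4829, 0.3233, 1.0460)
q' = (-0.3490, 0.1850, 0.2880, 0.8724)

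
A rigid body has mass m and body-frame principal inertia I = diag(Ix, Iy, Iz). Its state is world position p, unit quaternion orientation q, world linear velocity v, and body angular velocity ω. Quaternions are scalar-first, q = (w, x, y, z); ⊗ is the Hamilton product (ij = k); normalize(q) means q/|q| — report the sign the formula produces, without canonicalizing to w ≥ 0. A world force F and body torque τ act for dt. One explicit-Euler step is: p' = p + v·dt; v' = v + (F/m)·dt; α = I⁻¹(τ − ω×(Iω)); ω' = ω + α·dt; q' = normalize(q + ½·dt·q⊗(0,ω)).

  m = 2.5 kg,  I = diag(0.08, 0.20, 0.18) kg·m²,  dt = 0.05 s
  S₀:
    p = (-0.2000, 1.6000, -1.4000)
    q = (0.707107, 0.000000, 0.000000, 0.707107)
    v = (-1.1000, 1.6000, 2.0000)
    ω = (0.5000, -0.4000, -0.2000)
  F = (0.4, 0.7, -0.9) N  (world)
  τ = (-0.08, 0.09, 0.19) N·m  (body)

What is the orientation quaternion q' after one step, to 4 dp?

Hamilton product q⊗(0,ω) = (0.1414214, 0.6363963, 0.0707107, -0.1414214)
q + ½dt·q⊗(0,ω), renormalized = (0.7105, 0.0159, 0.0018, 0.7035)

q' = (0.7105, 0.0159, 0.0018, 0.7035)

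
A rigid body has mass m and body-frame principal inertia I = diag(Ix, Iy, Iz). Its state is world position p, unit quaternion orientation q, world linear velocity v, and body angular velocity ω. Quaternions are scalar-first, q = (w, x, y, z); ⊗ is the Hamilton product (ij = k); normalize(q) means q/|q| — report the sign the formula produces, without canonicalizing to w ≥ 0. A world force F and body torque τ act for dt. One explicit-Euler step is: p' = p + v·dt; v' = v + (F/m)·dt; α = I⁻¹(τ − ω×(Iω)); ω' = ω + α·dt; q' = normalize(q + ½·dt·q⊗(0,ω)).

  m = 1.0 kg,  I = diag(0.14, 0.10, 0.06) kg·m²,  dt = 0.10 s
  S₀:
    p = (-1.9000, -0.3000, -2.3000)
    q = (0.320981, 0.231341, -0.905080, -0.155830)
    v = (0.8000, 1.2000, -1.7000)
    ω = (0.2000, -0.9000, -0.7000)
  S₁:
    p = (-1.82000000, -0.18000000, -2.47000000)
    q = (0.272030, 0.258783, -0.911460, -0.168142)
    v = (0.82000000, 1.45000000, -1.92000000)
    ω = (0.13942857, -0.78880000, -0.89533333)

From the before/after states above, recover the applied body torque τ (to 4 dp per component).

Δω = ω₁−ω₀ = (-0.06057143, 0.11120000, -0.19533333)
ω₀×(Iω₀) = (-0.0252, -0.0112, 0.0072)
τ = I·(Δω/dt) + ω₀×(Iω₀) = (-0.1100, 0.1000, -0.1100)

τ = (-0.1100, 0.1000, -0.1100)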